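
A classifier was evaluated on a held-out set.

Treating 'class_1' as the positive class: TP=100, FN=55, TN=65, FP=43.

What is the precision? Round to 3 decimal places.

0.699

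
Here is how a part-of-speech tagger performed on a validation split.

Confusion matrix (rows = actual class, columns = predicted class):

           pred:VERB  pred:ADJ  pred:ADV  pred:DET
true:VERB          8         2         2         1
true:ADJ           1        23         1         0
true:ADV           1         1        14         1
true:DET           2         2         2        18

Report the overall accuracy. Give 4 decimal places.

Accuracy = trace / total = (8+23+14+18=63) / 79 = 63/79 = 0.7975

0.7975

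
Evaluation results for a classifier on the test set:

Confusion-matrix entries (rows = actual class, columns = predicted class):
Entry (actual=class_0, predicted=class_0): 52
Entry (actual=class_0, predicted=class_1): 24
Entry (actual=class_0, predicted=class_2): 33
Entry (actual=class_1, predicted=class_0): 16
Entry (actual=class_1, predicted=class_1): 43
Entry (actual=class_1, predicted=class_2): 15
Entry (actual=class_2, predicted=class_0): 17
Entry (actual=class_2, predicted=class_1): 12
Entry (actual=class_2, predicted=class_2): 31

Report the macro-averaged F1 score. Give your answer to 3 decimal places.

Per-class F1 score (2·TP/(2·TP+FP+FN)):
  class_0: TP=52, FP=16+17=33, FN=24+33=57 → 104/194 = 0.5361
  class_1: TP=43, FP=24+12=36, FN=16+15=31 → 86/153 = 0.5621
  class_2: TP=31, FP=33+15=48, FN=17+12=29 → 62/139 = 0.4460
Macro-F1 score = mean = (0.5361 + 0.5621 + 0.4460) / 3 = 0.515

0.515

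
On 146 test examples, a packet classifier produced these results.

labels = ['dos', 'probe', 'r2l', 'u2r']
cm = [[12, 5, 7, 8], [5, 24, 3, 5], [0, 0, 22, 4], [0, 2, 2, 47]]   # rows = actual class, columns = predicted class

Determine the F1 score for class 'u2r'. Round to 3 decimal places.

0.817

F1 score = 2·TP/(2·TP+FP+FN).
u2r: TP=47, FP=8+5+4=17, FN=0+2+2=4 → 94/115 = 0.8174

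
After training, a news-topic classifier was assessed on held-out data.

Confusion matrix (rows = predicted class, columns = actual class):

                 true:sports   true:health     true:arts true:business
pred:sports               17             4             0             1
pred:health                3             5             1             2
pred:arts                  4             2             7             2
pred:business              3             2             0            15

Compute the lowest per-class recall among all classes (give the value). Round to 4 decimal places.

Per-class recall (TP/(TP+FN)):
  sports: TP=17, FN=3+4+3=10 → 17/27 = 0.62963
  health: TP=5, FN=4+2+2=8 → 5/13 = 0.38462
  arts: TP=7, FN=0+1+0=1 → 7/8 = 0.87500
  business: TP=15, FN=1+2+2=5 → 15/20 = 0.75000
Lowest is class 'health' with recall = 0.3846.

0.3846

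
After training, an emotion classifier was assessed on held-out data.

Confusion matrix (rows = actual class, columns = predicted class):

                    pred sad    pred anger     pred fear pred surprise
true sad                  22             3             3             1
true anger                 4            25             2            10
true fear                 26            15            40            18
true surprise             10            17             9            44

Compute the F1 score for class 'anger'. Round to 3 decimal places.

0.495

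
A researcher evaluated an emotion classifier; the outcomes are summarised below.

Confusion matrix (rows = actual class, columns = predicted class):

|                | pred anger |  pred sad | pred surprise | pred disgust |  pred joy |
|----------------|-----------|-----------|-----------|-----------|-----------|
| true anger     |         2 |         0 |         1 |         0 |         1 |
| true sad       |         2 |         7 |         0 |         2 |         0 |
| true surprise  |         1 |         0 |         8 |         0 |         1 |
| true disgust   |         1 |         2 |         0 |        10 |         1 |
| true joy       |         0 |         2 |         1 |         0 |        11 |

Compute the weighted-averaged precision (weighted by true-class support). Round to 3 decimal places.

0.736

Per-class precision (TP/(TP+FP)):
  anger: TP=2, FP=2+1+1+0=4 → 2/6 = 0.3333
  sad: TP=7, FP=0+0+2+2=4 → 7/11 = 0.6364
  surprise: TP=8, FP=1+0+0+1=2 → 8/10 = 0.8000
  disgust: TP=10, FP=0+2+0+0=2 → 10/12 = 0.8333
  joy: TP=11, FP=1+0+1+1=3 → 11/14 = 0.7857
Weighted-precision = Σ (supportᵢ/N)·precisionᵢ with N=53: (4/53)·0.3333 + (11/53)·0.6364 + (10/53)·0.8000 + (14/53)·0.8333 + (14/53)·0.7857 = 0.736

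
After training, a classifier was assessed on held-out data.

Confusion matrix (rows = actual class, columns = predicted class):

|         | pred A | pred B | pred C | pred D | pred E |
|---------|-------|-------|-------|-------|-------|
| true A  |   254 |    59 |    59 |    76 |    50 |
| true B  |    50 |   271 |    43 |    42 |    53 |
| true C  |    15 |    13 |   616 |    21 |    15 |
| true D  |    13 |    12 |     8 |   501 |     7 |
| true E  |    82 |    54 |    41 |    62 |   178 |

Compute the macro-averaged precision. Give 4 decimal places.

0.6761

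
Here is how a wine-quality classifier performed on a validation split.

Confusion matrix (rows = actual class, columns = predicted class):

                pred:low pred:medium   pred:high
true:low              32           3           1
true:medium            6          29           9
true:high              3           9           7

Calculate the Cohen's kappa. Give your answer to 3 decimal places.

0.505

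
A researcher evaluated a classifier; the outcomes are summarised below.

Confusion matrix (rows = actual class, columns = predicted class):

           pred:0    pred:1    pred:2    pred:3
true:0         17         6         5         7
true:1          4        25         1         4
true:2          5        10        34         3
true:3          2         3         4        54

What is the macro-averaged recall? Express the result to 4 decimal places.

Per-class recall (TP/(TP+FN)):
  0: TP=17, FN=6+5+7=18 → 17/35 = 0.48571
  1: TP=25, FN=4+1+4=9 → 25/34 = 0.73529
  2: TP=34, FN=5+10+3=18 → 34/52 = 0.65385
  3: TP=54, FN=2+3+4=9 → 54/63 = 0.85714
Macro-recall = mean = (0.48571 + 0.73529 + 0.65385 + 0.85714) / 4 = 0.6830

0.6830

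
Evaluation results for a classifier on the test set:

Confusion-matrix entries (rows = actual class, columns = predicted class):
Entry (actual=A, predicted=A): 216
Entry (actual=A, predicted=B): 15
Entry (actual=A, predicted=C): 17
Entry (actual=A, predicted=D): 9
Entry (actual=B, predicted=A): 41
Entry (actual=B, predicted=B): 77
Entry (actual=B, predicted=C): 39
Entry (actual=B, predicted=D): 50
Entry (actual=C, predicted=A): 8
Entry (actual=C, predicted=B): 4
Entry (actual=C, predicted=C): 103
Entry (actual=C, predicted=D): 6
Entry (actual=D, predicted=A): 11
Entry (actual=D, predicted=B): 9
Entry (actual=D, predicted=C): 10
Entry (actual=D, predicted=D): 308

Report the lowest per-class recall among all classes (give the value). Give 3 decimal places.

Per-class recall (TP/(TP+FN)):
  A: TP=216, FN=15+17+9=41 → 216/257 = 0.8405
  B: TP=77, FN=41+39+50=130 → 77/207 = 0.3720
  C: TP=103, FN=8+4+6=18 → 103/121 = 0.8512
  D: TP=308, FN=11+9+10=30 → 308/338 = 0.9112
Lowest is class 'B' with recall = 0.372.

0.372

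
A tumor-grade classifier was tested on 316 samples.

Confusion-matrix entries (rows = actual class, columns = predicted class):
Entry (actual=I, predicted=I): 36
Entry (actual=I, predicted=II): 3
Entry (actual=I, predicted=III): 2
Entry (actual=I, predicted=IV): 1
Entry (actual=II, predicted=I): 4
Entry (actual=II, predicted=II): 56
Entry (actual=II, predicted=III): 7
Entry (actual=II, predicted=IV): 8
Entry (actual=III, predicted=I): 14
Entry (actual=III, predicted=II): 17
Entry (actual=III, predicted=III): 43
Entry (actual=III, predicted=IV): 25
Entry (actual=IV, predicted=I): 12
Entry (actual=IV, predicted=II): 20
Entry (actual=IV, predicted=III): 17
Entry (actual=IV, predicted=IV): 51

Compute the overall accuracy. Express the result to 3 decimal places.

Accuracy = trace / total = (36+56+43+51=186) / 316 = 186/316 = 0.589

0.589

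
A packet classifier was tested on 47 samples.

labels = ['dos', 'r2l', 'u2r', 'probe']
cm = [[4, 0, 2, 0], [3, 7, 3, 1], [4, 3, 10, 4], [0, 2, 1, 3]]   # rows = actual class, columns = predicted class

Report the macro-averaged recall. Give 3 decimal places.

Per-class recall (TP/(TP+FN)):
  dos: TP=4, FN=0+2+0=2 → 4/6 = 0.6667
  r2l: TP=7, FN=3+3+1=7 → 7/14 = 0.5000
  u2r: TP=10, FN=4+3+4=11 → 10/21 = 0.4762
  probe: TP=3, FN=0+2+1=3 → 3/6 = 0.5000
Macro-recall = mean = (0.6667 + 0.5000 + 0.4762 + 0.5000) / 4 = 0.536

0.536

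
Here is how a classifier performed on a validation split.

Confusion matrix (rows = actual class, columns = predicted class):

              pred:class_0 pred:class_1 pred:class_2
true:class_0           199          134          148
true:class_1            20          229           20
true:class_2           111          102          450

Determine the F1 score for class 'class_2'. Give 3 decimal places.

0.703

F1 score = 2·TP/(2·TP+FP+FN).
class_2: TP=450, FP=148+20=168, FN=111+102=213 → 900/1281 = 0.7026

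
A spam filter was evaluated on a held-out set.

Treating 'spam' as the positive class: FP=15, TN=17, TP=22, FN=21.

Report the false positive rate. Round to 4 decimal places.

FPR = FP/(FP+TN) = 15/(15+17) = 0.4688

0.4688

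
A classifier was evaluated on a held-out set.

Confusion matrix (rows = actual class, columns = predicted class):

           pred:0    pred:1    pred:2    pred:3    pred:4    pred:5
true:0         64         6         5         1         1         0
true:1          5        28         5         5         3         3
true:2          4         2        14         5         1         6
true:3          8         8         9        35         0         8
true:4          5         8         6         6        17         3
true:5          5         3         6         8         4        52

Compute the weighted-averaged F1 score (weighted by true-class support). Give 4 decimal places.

0.6003

Per-class F1 score (2·TP/(2·TP+FP+FN)):
  0: TP=64, FP=5+4+8+5+5=27, FN=6+5+1+1+0=13 → 128/168 = 0.76190
  1: TP=28, FP=6+2+8+8+3=27, FN=5+5+5+3+3=21 → 56/104 = 0.53846
  2: TP=14, FP=5+5+9+6+6=31, FN=4+2+5+1+6=18 → 28/77 = 0.36364
  3: TP=35, FP=1+5+5+6+8=25, FN=8+8+9+0+8=33 → 70/128 = 0.54688
  4: TP=17, FP=1+3+1+0+4=9, FN=5+8+6+6+3=28 → 34/71 = 0.47887
  5: TP=52, FP=0+3+6+8+3=20, FN=5+3+6+8+4=26 → 104/150 = 0.69333
Weighted-F1 score = Σ (supportᵢ/N)·F1 scoreᵢ with N=349: (77/349)·0.76190 + (49/349)·0.53846 + (32/349)·0.36364 + (68/349)·0.54688 + (45/349)·0.47887 + (78/349)·0.69333 = 0.6003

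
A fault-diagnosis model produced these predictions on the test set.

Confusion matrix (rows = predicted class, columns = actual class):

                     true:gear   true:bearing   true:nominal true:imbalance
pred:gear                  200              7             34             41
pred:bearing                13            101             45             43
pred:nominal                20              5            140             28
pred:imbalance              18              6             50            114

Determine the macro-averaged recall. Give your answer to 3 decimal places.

Per-class recall (TP/(TP+FN)):
  gear: TP=200, FN=13+20+18=51 → 200/251 = 0.7968
  bearing: TP=101, FN=7+5+6=18 → 101/119 = 0.8487
  nominal: TP=140, FN=34+45+50=129 → 140/269 = 0.5204
  imbalance: TP=114, FN=41+43+28=112 → 114/226 = 0.5044
Macro-recall = mean = (0.7968 + 0.8487 + 0.5204 + 0.5044) / 4 = 0.668

0.668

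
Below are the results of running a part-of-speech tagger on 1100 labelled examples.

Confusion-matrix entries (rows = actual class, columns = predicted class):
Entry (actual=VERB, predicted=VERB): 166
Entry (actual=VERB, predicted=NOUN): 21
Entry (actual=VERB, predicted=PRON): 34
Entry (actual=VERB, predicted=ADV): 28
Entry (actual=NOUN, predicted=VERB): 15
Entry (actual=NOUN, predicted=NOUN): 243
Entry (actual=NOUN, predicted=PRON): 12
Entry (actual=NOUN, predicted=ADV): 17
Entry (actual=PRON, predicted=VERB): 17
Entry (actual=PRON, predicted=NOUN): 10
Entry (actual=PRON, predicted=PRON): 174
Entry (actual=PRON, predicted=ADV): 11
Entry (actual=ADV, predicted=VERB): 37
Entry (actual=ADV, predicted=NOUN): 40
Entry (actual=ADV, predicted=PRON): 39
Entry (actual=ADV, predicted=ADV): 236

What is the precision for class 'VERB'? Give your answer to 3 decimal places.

0.706

precision = TP/(TP+FP).
VERB: TP=166, FP=15+17+37=69 → 166/235 = 0.7064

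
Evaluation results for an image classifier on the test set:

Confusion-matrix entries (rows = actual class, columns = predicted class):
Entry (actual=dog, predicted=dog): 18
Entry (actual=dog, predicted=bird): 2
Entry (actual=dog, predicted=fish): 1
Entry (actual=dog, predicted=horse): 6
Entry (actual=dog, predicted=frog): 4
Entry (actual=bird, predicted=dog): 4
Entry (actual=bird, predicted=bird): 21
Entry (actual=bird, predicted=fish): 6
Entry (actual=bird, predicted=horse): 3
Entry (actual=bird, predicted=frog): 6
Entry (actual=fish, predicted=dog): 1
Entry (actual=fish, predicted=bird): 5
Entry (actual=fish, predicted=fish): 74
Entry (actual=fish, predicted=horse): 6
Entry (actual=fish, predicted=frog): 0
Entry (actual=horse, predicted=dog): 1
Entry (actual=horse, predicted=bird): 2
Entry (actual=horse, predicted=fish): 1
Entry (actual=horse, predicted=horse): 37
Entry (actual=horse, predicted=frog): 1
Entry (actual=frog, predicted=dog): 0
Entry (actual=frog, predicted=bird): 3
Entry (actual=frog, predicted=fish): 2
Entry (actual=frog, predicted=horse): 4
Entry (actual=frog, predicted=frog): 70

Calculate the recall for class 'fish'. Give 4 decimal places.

Take TP from the diagonal, FP from the rest of the 'fish' prediction marginal, FN from the rest of the 'fish' actual marginal.
recall = TP/(TP+FN).
fish: TP=74, FN=1+5+6+0=12 → 74/86 = 0.86047

0.8605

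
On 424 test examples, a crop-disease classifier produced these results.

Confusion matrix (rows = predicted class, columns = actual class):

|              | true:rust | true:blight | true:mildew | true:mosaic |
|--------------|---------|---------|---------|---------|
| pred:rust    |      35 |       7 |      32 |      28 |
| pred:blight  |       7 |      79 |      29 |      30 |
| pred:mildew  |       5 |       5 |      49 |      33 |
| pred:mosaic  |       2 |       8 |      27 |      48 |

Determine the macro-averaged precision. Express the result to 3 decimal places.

0.496

Per-class precision (TP/(TP+FP)):
  rust: TP=35, FP=7+32+28=67 → 35/102 = 0.3431
  blight: TP=79, FP=7+29+30=66 → 79/145 = 0.5448
  mildew: TP=49, FP=5+5+33=43 → 49/92 = 0.5326
  mosaic: TP=48, FP=2+8+27=37 → 48/85 = 0.5647
Macro-precision = mean = (0.3431 + 0.5448 + 0.5326 + 0.5647) / 4 = 0.496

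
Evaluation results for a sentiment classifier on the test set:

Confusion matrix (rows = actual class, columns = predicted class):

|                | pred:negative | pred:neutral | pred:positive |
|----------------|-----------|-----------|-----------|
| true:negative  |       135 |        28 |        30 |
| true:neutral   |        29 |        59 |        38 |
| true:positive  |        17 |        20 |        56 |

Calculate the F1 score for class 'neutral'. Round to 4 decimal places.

0.5064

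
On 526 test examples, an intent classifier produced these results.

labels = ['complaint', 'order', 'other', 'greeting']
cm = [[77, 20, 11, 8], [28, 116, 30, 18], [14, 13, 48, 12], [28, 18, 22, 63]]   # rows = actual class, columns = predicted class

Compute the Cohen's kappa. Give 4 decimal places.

0.4295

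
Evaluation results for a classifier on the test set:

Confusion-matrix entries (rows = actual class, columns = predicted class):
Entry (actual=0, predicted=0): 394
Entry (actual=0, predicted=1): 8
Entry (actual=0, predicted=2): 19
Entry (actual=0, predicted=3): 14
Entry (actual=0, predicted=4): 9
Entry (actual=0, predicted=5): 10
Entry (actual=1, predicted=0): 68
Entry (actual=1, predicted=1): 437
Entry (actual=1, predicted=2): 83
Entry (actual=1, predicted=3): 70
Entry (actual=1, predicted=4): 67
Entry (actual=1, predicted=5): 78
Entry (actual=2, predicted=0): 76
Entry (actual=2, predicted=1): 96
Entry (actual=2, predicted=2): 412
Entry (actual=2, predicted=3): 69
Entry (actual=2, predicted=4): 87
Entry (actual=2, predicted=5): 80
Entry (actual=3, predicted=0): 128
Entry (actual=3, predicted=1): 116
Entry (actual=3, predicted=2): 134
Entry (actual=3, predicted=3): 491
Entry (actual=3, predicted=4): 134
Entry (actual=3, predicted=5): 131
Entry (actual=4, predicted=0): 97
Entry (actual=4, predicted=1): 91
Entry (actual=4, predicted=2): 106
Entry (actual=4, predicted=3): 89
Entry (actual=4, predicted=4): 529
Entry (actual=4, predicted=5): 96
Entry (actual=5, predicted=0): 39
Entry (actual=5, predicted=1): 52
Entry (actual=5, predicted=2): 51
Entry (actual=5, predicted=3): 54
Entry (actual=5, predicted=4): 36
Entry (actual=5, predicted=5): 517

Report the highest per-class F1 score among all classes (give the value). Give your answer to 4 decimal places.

0.6274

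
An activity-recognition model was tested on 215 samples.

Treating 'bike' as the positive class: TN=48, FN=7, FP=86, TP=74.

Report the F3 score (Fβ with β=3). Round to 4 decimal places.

Fβ = (1+β²)·TP / ((1+β²)·TP + β²·FN + FP), with β²=9
= 10·74 / (10·74 + 9·7 + 86) = 0.8324

0.8324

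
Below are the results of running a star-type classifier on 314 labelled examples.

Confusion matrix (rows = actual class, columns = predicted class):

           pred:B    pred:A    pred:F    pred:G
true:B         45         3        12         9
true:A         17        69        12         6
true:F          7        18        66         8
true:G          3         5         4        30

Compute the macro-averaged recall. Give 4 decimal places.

0.6741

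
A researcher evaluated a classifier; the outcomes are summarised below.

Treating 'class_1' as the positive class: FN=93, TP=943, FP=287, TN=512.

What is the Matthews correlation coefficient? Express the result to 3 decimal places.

MCC = (TP·TN − FP·FN) / √((TP+FP)(TP+FN)(TN+FP)(TN+FN))
Numerator = 943·512 − 287·93 = 456125
Denominator = √(1230·1036·799·605) = √615980580600 = 784844.3034
MCC = 456125 / 784844.3034 = 0.581

0.581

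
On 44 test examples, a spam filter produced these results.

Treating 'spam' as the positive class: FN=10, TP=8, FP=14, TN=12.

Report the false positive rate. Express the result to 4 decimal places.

FPR = FP/(FP+TN) = 14/(14+12) = 0.5385

0.5385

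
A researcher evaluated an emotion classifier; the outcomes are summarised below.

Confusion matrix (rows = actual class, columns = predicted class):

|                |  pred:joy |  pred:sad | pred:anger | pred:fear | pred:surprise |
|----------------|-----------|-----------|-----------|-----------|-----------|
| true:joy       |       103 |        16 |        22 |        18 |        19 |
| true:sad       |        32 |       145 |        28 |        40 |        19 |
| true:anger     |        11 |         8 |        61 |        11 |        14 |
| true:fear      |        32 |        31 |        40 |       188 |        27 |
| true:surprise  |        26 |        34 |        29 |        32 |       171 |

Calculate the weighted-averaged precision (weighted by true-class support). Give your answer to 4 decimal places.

Per-class precision (TP/(TP+FP)):
  joy: TP=103, FP=32+11+32+26=101 → 103/204 = 0.50490
  sad: TP=145, FP=16+8+31+34=89 → 145/234 = 0.61966
  anger: TP=61, FP=22+28+40+29=119 → 61/180 = 0.33889
  fear: TP=188, FP=18+40+11+32=101 → 188/289 = 0.65052
  surprise: TP=171, FP=19+19+14+27=79 → 171/250 = 0.68400
Weighted-precision = Σ (supportᵢ/N)·precisionᵢ with N=1157: (178/1157)·0.50490 + (264/1157)·0.61966 + (105/1157)·0.33889 + (318/1157)·0.65052 + (292/1157)·0.68400 = 0.6012

0.6012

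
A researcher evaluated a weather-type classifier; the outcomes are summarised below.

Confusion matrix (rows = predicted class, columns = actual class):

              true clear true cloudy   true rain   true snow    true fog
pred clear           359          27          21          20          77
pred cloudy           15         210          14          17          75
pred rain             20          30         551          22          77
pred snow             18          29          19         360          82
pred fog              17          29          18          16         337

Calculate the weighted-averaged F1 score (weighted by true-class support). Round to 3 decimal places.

Per-class F1 score (2·TP/(2·TP+FP+FN)):
  clear: TP=359, FP=27+21+20+77=145, FN=15+20+18+17=70 → 718/933 = 0.7696
  cloudy: TP=210, FP=15+14+17+75=121, FN=27+30+29+29=115 → 420/656 = 0.6402
  rain: TP=551, FP=20+30+22+77=149, FN=21+14+19+18=72 → 1102/1323 = 0.8330
  snow: TP=360, FP=18+29+19+82=148, FN=20+17+22+16=75 → 720/943 = 0.7635
  fog: TP=337, FP=17+29+18+16=80, FN=77+75+77+82=311 → 674/1065 = 0.6329
Weighted-F1 score = Σ (supportᵢ/N)·F1 scoreᵢ with N=2460: (429/2460)·0.7696 + (325/2460)·0.6402 + (623/2460)·0.8330 + (435/2460)·0.7635 + (648/2460)·0.6329 = 0.731

0.731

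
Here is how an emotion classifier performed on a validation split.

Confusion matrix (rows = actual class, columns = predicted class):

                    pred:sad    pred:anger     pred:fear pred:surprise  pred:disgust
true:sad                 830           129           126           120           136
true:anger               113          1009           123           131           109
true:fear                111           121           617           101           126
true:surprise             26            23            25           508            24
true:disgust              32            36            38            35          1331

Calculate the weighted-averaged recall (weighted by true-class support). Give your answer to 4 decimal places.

Per-class recall (TP/(TP+FN)):
  sad: TP=830, FN=129+126+120+136=511 → 830/1341 = 0.61894
  anger: TP=1009, FN=113+123+131+109=476 → 1009/1485 = 0.67946
  fear: TP=617, FN=111+121+101+126=459 → 617/1076 = 0.57342
  surprise: TP=508, FN=26+23+25+24=98 → 508/606 = 0.83828
  disgust: TP=1331, FN=32+36+38+35=141 → 1331/1472 = 0.90421
Weighted-recall = Σ (supportᵢ/N)·recallᵢ with N=5980: (1341/5980)·0.61894 + (1485/5980)·0.67946 + (1076/5980)·0.57342 + (606/5980)·0.83828 + (1472/5980)·0.90421 = 0.7182

0.7182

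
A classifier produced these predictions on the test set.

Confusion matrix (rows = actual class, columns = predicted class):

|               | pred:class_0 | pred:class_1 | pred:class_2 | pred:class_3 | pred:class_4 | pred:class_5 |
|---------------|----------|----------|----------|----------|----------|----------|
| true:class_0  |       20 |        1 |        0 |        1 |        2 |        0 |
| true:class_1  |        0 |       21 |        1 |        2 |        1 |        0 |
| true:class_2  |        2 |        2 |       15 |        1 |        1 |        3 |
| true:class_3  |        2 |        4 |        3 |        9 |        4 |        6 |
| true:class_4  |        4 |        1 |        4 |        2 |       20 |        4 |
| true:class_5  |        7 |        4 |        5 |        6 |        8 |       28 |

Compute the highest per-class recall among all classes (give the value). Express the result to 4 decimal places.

0.8400

Per-class recall (TP/(TP+FN)):
  class_0: TP=20, FN=1+0+1+2+0=4 → 20/24 = 0.83333
  class_1: TP=21, FN=0+1+2+1+0=4 → 21/25 = 0.84000
  class_2: TP=15, FN=2+2+1+1+3=9 → 15/24 = 0.62500
  class_3: TP=9, FN=2+4+3+4+6=19 → 9/28 = 0.32143
  class_4: TP=20, FN=4+1+4+2+4=15 → 20/35 = 0.57143
  class_5: TP=28, FN=7+4+5+6+8=30 → 28/58 = 0.48276
Highest is class 'class_1' with recall = 0.8400.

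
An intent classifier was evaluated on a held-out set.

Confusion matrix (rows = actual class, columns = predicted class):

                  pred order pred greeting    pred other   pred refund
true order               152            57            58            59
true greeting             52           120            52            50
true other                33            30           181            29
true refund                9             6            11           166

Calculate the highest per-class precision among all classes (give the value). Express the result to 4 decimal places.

Per-class precision (TP/(TP+FP)):
  order: TP=152, FP=52+33+9=94 → 152/246 = 0.61789
  greeting: TP=120, FP=57+30+6=93 → 120/213 = 0.56338
  other: TP=181, FP=58+52+11=121 → 181/302 = 0.59934
  refund: TP=166, FP=59+50+29=138 → 166/304 = 0.54605
Highest is class 'order' with precision = 0.6179.

0.6179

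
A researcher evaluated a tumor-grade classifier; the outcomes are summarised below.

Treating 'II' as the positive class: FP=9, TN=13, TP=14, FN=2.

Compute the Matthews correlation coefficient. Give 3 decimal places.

MCC = (TP·TN − FP·FN) / √((TP+FP)(TP+FN)(TN+FP)(TN+FN))
Numerator = 14·13 − 9·2 = 164
Denominator = √(23·16·22·15) = √121440 = 348.4824
MCC = 164 / 348.4824 = 0.471

0.471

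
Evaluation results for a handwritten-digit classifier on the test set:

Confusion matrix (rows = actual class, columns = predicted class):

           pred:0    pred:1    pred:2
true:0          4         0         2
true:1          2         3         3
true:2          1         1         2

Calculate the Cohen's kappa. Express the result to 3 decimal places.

0.270

Observed agreement pₒ = trace/N = 9/18 = 0.5000
Expected agreement pₑ = Σ (rowᵢ·colᵢ)/N² = (6·7 + 8·4 + 4·7)/18² = 0.3148
κ = (pₒ − pₑ)/(1 − pₑ) = (0.5000 − 0.3148)/(1 − 0.3148) = 0.270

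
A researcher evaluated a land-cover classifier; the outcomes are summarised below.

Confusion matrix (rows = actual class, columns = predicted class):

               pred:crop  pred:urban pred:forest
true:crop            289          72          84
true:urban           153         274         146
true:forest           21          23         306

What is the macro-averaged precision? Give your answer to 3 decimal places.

0.646

Per-class precision (TP/(TP+FP)):
  crop: TP=289, FP=153+21=174 → 289/463 = 0.6242
  urban: TP=274, FP=72+23=95 → 274/369 = 0.7425
  forest: TP=306, FP=84+146=230 → 306/536 = 0.5709
Macro-precision = mean = (0.6242 + 0.7425 + 0.5709) / 3 = 0.646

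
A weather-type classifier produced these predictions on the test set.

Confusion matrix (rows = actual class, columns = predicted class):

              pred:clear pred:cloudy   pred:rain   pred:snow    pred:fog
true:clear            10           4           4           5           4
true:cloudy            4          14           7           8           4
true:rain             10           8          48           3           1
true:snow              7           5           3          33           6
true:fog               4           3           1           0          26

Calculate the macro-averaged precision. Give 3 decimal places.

0.553

Per-class precision (TP/(TP+FP)):
  clear: TP=10, FP=4+10+7+4=25 → 10/35 = 0.2857
  cloudy: TP=14, FP=4+8+5+3=20 → 14/34 = 0.4118
  rain: TP=48, FP=4+7+3+1=15 → 48/63 = 0.7619
  snow: TP=33, FP=5+8+3+0=16 → 33/49 = 0.6735
  fog: TP=26, FP=4+4+1+6=15 → 26/41 = 0.6341
Macro-precision = mean = (0.2857 + 0.4118 + 0.7619 + 0.6735 + 0.6341) / 5 = 0.553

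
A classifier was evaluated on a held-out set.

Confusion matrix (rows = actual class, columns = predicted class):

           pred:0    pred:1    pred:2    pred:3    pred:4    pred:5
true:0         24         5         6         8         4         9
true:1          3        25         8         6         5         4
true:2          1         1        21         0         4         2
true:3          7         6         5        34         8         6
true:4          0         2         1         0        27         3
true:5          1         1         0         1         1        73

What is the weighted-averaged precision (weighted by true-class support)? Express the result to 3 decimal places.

0.660

Per-class precision (TP/(TP+FP)):
  0: TP=24, FP=3+1+7+0+1=12 → 24/36 = 0.6667
  1: TP=25, FP=5+1+6+2+1=15 → 25/40 = 0.6250
  2: TP=21, FP=6+8+5+1+0=20 → 21/41 = 0.5122
  3: TP=34, FP=8+6+0+0+1=15 → 34/49 = 0.6939
  4: TP=27, FP=4+5+4+8+1=22 → 27/49 = 0.5510
  5: TP=73, FP=9+4+2+6+3=24 → 73/97 = 0.7526
Weighted-precision = Σ (supportᵢ/N)·precisionᵢ with N=312: (56/312)·0.6667 + (51/312)·0.6250 + (29/312)·0.5122 + (66/312)·0.6939 + (33/312)·0.5510 + (77/312)·0.7526 = 0.660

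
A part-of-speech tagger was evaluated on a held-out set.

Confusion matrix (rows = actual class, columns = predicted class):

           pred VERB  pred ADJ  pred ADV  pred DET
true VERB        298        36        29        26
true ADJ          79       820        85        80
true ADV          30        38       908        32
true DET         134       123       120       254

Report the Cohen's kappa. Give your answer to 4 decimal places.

0.6345

Observed agreement pₒ = trace/N = 2280/3092 = 0.73739
Expected agreement pₑ = Σ (rowᵢ·colᵢ)/N² = (389·541 + 1064·1017 + 1008·1142 + 631·392)/3092² = 0.28147
κ = (pₒ − pₑ)/(1 − pₑ) = (0.73739 − 0.28147)/(1 − 0.28147) = 0.6345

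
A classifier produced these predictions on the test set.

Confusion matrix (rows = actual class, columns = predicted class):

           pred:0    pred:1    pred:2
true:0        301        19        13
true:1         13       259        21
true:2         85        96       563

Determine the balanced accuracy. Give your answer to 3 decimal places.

0.848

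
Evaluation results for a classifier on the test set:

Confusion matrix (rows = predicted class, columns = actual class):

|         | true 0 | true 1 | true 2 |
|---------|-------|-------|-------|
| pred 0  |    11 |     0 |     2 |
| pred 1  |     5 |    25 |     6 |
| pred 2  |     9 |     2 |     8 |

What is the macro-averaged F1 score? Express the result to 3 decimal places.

Per-class F1 score (2·TP/(2·TP+FP+FN)):
  0: TP=11, FP=0+2=2, FN=5+9=14 → 22/38 = 0.5789
  1: TP=25, FP=5+6=11, FN=0+2=2 → 50/63 = 0.7937
  2: TP=8, FP=9+2=11, FN=2+6=8 → 16/35 = 0.4571
Macro-F1 score = mean = (0.5789 + 0.7937 + 0.4571) / 3 = 0.610

0.610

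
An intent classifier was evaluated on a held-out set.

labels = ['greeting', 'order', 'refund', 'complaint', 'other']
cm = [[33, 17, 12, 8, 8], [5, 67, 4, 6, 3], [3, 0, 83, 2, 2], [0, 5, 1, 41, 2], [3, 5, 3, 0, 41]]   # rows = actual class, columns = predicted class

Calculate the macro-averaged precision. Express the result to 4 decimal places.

0.7440

Per-class precision (TP/(TP+FP)):
  greeting: TP=33, FP=5+3+0+3=11 → 33/44 = 0.75000
  order: TP=67, FP=17+0+5+5=27 → 67/94 = 0.71277
  refund: TP=83, FP=12+4+1+3=20 → 83/103 = 0.80583
  complaint: TP=41, FP=8+6+2+0=16 → 41/57 = 0.71930
  other: TP=41, FP=8+3+2+2=15 → 41/56 = 0.73214
Macro-precision = mean = (0.75000 + 0.71277 + 0.80583 + 0.71930 + 0.73214) / 5 = 0.7440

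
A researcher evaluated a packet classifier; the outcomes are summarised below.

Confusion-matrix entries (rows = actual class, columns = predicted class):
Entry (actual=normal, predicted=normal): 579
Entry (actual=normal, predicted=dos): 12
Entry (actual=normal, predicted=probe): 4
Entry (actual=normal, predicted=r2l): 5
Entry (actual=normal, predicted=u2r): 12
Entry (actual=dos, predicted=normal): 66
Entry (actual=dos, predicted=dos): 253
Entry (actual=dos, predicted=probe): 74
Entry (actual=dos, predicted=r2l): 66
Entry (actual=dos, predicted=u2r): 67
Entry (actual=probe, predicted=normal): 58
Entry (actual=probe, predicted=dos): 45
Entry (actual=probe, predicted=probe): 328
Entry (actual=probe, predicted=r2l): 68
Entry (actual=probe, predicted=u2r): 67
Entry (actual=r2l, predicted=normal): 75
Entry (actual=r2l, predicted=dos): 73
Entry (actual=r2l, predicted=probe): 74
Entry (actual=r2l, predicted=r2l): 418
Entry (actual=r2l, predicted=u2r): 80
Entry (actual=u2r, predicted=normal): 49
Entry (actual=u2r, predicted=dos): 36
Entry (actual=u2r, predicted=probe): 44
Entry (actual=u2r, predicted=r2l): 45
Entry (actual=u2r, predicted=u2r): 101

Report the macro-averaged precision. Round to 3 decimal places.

0.587

Per-class precision (TP/(TP+FP)):
  normal: TP=579, FP=66+58+75+49=248 → 579/827 = 0.7001
  dos: TP=253, FP=12+45+73+36=166 → 253/419 = 0.6038
  probe: TP=328, FP=4+74+74+44=196 → 328/524 = 0.6260
  r2l: TP=418, FP=5+66+68+45=184 → 418/602 = 0.6944
  u2r: TP=101, FP=12+67+67+80=226 → 101/327 = 0.3089
Macro-precision = mean = (0.7001 + 0.6038 + 0.6260 + 0.6944 + 0.3089) / 5 = 0.587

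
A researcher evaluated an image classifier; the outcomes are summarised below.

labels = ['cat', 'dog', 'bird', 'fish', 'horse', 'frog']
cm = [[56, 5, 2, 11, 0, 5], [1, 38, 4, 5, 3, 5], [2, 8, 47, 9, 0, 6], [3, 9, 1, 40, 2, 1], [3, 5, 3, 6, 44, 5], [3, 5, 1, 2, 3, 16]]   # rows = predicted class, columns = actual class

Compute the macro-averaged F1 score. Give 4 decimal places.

Per-class F1 score (2·TP/(2·TP+FP+FN)):
  cat: TP=56, FP=5+2+11+0+5=23, FN=1+2+3+3+3=12 → 112/147 = 0.76190
  dog: TP=38, FP=1+4+5+3+5=18, FN=5+8+9+5+5=32 → 76/126 = 0.60317
  bird: TP=47, FP=2+8+9+0+6=25, FN=2+4+1+3+1=11 → 94/130 = 0.72308
  fish: TP=40, FP=3+9+1+2+1=16, FN=11+5+9+6+2=33 → 80/129 = 0.62016
  horse: TP=44, FP=3+5+3+6+5=22, FN=0+3+0+2+3=8 → 88/118 = 0.74576
  frog: TP=16, FP=3+5+1+2+3=14, FN=5+5+6+1+5=22 → 32/68 = 0.47059
Macro-F1 score = mean = (0.76190 + 0.60317 + 0.72308 + 0.62016 + 0.74576 + 0.47059) / 6 = 0.6541

0.6541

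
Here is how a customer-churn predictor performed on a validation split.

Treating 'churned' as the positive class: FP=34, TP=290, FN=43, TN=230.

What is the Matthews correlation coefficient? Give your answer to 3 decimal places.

0.740

MCC = (TP·TN − FP·FN) / √((TP+FP)(TP+FN)(TN+FP)(TN+FN))
Numerator = 290·230 − 34·43 = 65238
Denominator = √(324·333·264·273) = √7775992224 = 88181.5866
MCC = 65238 / 88181.5866 = 0.740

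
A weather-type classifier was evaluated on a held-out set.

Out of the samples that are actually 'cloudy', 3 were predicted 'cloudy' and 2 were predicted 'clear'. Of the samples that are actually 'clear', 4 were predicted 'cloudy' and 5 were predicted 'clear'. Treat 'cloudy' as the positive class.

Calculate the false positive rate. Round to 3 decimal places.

0.444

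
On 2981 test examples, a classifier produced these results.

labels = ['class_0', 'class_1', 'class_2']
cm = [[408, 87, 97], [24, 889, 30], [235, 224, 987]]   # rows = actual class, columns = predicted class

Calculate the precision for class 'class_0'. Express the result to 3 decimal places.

0.612

Treat 'class_0' as positive and all other classes as negative.
precision = TP/(TP+FP).
class_0: TP=408, FP=24+235=259 → 408/667 = 0.6117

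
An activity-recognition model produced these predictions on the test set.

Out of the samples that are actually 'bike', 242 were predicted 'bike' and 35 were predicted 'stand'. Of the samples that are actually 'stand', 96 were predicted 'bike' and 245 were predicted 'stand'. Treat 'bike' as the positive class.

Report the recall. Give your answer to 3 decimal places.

Recall = TP/(TP+FN) = 242/(242+35) = 242/277 = 0.874

0.874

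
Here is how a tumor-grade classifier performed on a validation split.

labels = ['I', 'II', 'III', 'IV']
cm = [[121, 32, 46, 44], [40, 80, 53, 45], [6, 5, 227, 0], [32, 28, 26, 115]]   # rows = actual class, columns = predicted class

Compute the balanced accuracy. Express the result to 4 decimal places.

Balanced accuracy = mean of per-class recall.
  I: recall = 121/243 = 0.49794
  II: recall = 80/218 = 0.36697
  III: recall = 227/238 = 0.95378
  IV: recall = 115/201 = 0.57214
Mean = (0.49794 + 0.36697 + 0.95378 + 0.57214) / 4 = 0.5977

0.5977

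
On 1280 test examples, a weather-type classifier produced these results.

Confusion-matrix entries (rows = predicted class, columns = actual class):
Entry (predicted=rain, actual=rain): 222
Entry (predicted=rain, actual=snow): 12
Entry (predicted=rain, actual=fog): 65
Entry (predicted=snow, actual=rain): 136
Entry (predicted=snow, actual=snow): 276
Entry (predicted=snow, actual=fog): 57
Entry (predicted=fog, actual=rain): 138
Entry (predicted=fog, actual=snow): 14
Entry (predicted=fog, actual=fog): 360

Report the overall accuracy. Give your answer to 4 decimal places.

Accuracy = trace / total = (222+276+360=858) / 1280 = 858/1280 = 0.6703

0.6703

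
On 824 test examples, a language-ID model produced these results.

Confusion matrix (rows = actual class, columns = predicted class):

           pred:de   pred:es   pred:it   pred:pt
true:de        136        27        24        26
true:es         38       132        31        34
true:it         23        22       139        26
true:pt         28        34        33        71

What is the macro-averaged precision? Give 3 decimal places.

0.571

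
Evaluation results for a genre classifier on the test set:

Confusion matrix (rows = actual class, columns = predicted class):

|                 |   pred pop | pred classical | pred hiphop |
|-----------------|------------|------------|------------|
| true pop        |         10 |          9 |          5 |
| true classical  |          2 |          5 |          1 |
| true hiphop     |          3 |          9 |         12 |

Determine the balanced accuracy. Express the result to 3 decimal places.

0.514

Balanced accuracy = mean of per-class recall.
  pop: recall = 10/24 = 0.4167
  classical: recall = 5/8 = 0.6250
  hiphop: recall = 12/24 = 0.5000
Mean = (0.4167 + 0.6250 + 0.5000) / 3 = 0.514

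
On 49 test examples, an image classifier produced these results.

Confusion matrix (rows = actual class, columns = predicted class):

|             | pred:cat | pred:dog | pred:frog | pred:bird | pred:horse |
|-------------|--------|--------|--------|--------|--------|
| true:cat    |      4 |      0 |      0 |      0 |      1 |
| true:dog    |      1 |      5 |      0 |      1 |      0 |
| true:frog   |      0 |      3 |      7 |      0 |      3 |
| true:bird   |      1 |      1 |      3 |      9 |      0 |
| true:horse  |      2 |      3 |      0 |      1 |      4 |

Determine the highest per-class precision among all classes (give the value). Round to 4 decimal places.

0.8182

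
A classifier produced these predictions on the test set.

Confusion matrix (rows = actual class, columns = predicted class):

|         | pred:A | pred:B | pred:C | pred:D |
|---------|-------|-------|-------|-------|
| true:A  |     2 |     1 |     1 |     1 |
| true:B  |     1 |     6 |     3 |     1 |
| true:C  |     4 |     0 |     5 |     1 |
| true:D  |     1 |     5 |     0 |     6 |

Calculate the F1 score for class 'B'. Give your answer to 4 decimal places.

0.5217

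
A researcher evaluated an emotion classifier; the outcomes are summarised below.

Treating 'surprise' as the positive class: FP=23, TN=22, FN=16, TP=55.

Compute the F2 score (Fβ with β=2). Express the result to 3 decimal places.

Fβ = (1+β²)·TP / ((1+β²)·TP + β²·FN + FP), with β²=4
= 5·55 / (5·55 + 4·16 + 23) = 0.760

0.760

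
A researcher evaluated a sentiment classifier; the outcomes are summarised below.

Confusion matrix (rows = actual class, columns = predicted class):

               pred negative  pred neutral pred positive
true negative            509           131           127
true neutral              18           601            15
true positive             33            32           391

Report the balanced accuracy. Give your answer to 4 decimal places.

0.8230

Balanced accuracy = mean of per-class recall.
  negative: recall = 509/767 = 0.66362
  neutral: recall = 601/634 = 0.94795
  positive: recall = 391/456 = 0.85746
Mean = (0.66362 + 0.94795 + 0.85746) / 3 = 0.8230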